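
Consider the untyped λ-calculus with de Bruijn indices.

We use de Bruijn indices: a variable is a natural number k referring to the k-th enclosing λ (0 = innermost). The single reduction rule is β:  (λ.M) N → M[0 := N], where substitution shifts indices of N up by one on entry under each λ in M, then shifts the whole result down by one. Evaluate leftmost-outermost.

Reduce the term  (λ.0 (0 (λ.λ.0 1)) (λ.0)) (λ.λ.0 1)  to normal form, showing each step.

Answer: normal form = λ.0 (λ.λ.0 1)  (in 5 steps)

Derivation:
  start: (λ.0 (0 (λ.λ.0 1)) (λ.0)) (λ.λ.0 1)
  →1  (λ.λ.0 1) ((λ.λ.0 1) (λ.λ.0 1)) (λ.0)
  →2  (λ.0 ((λ.λ.0 1) (λ.λ.0 1))) (λ.0)
  →3  (λ.0) ((λ.λ.0 1) (λ.λ.0 1))
  →4  (λ.λ.0 1) (λ.λ.0 1)
  →5  λ.0 (λ.λ.0 1)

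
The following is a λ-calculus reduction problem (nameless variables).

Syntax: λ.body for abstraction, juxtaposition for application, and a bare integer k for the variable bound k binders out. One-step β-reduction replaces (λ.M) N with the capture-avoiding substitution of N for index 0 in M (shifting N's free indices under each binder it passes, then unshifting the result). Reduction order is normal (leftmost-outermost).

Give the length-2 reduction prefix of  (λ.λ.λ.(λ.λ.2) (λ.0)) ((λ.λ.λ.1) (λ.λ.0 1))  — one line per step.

  start: (λ.λ.λ.(λ.λ.2) (λ.0)) ((λ.λ.λ.1) (λ.λ.0 1))
  →1  λ.λ.(λ.λ.2) (λ.0)
  →2  λ.λ.λ.1

Answer: after 2 steps: λ.λ.λ.1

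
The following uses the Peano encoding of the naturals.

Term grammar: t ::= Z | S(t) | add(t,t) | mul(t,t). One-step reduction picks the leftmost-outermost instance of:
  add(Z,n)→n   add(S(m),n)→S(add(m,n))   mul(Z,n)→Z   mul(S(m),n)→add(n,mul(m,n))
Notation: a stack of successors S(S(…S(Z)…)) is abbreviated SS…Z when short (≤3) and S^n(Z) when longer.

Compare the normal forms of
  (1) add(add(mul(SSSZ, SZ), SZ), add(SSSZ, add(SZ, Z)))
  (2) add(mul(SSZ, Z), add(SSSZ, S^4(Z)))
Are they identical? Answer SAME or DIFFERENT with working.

Term A:
  start: add(add(mul(SSSZ, SZ), SZ), add(SSSZ, add(SZ, Z)))
  step 1: add(add(add(SZ, mul(SSZ, SZ)), SZ), add(SSSZ, add(SZ, Z)))
  step 2: add(add(S(add(Z, mul(SSZ, SZ))), SZ), add(SSSZ, add(SZ, Z)))
  step 3: add(S(add(add(Z, mul(SSZ, SZ)), SZ)), add(SSSZ, add(SZ, Z)))
  step 4: S(add(add(add(Z, mul(SSZ, SZ)), SZ), add(SSSZ, add(SZ, Z))))
  step 5: S(add(add(mul(SSZ, SZ), SZ), add(SSSZ, add(SZ, Z))))
  step 6: S(add(add(add(SZ, mul(SZ, SZ)), SZ), add(SSSZ, add(SZ, Z))))
  step 7: S(add(add(S(add(Z, mul(SZ, SZ))), SZ), add(SSSZ, add(SZ, Z))))
  step 8: S(add(S(add(add(Z, mul(SZ, SZ)), SZ)), add(SSSZ, add(SZ, Z))))
  step 9: S(S(add(add(add(Z, mul(SZ, SZ)), SZ), add(SSSZ, add(SZ, Z)))))
  step 10: S(S(add(add(mul(SZ, SZ), SZ), add(SSSZ, add(SZ, Z)))))
  step 11: S(S(add(add(add(SZ, mul(Z, SZ)), SZ), add(SSSZ, add(SZ, Z)))))
  step 12: S(S(add(add(S(add(Z, mul(Z, SZ))), SZ), add(SSSZ, add(SZ, Z)))))
  step 13: S(S(add(S(add(add(Z, mul(Z, SZ)), SZ)), add(SSSZ, add(SZ, Z)))))
  step 14: S(S(S(add(add(add(Z, mul(Z, SZ)), SZ), add(SSSZ, add(SZ, Z))))))
  step 15: S(S(S(add(add(mul(Z, SZ), SZ), add(SSSZ, add(SZ, Z))))))
  step 16: S(S(S(add(add(Z, SZ), add(SSSZ, add(SZ, Z))))))
  step 17: S(S(S(add(SZ, add(SSSZ, add(SZ, Z))))))
  step 18: S(S(S(S(add(Z, add(SSSZ, add(SZ, Z)))))))
  step 19: S(S(S(S(add(SSSZ, add(SZ, Z))))))
  step 20: S(S(S(S(S(add(SSZ, add(SZ, Z)))))))
  step 21: S(S(S(S(S(S(add(SZ, add(SZ, Z))))))))
  step 22: S(S(S(S(S(S(S(add(Z, add(SZ, Z)))))))))
  step 23: S(S(S(S(S(S(S(add(SZ, Z))))))))
  step 24: S(S(S(S(S(S(S(S(add(Z, Z)))))))))
  step 25: S^8(Z)

Term B:
  start: add(mul(SSZ, Z), add(SSSZ, S^4(Z)))
  step 1: add(add(Z, mul(SZ, Z)), add(SSSZ, S^4(Z)))
  step 2: add(mul(SZ, Z), add(SSSZ, S^4(Z)))
  step 3: add(add(Z, mul(Z, Z)), add(SSSZ, S^4(Z)))
  step 4: add(mul(Z, Z), add(SSSZ, S^4(Z)))
  step 5: add(Z, add(SSSZ, S^4(Z)))
  step 6: add(SSSZ, S^4(Z))
  step 7: S(add(SSZ, S^4(Z)))
  step 8: S(S(add(SZ, S^4(Z))))
  step 9: S(S(S(add(Z, S^4(Z)))))
  step 10: S^7(Z)

Answer: DIFFERENT — A ⇓ S^8(Z), B ⇓ S^7(Z)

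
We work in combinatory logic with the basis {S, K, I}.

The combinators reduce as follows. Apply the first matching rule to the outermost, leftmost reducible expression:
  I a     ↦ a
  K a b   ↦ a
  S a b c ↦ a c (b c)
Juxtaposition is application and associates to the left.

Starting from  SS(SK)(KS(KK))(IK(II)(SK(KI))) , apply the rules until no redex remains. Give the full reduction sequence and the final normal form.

Answer: normal form = SII  (in 11 steps)

Reduction:
  start: SS(SK)(KS(KK))(IK(II)(SK(KI)))
  →1  S(KS(KK))(SK(KS(KK)))(IK(II)(SK(KI)))
  →2  KS(KK)(IK(II)(SK(KI)))(SK(KS(KK))(IK(II)(SK(KI))))
  →3  S(IK(II)(SK(KI)))(SK(KS(KK))(IK(II)(SK(KI))))
  →4  S(K(II)(SK(KI)))(SK(KS(KK))(IK(II)(SK(KI))))
  →5  S(II)(SK(KS(KK))(IK(II)(SK(KI))))
  →6  SI(SK(KS(KK))(IK(II)(SK(KI))))
  →7  SI(K(IK(II)(SK(KI)))(KS(KK)(IK(II)(SK(KI)))))
  →8  SI(IK(II)(SK(KI)))
  →9  SI(K(II)(SK(KI)))
  →10  SI(II)
  →11  SII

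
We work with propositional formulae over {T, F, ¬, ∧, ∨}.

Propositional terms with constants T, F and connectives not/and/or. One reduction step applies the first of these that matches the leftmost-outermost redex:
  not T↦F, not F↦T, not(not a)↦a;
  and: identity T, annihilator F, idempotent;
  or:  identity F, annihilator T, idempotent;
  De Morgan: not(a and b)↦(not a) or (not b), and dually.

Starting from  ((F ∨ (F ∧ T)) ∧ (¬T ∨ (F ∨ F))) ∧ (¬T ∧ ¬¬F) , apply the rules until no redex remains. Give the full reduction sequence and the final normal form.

  start: ((F ∨ (F ∧ T)) ∧ (¬T ∨ (F ∨ F))) ∧ (¬T ∧ ¬¬F)
  step 1: ((F ∧ T) ∧ (¬T ∨ (F ∨ F))) ∧ (¬T ∧ ¬¬F)
  step 2: (F ∧ (¬T ∨ (F ∨ F))) ∧ (¬T ∧ ¬¬F)
  step 3: F ∧ (¬T ∧ ¬¬F)
  step 4: F

Answer: normal form = F  (in 4 steps)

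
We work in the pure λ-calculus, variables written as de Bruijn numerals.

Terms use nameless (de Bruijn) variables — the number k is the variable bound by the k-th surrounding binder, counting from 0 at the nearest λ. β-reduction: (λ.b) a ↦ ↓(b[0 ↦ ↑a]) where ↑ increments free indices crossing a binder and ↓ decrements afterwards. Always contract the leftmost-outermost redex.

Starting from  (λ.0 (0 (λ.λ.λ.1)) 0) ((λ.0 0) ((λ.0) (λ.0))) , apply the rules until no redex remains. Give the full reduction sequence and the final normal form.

Answer: normal form = λ.λ.1  (in 12 steps)

Reduction:
  start: (λ.0 (0 (λ.λ.λ.1)) 0) ((λ.0 0) ((λ.0) (λ.0)))
  [1] (λ.0 0) ((λ.0) (λ.0)) ((λ.0 0) ((λ.0) (λ.0)) (λ.λ.λ.1)) ((λ.0 0) ((λ.0) (λ.0)))
  [2] (λ.0) (λ.0) ((λ.0) (λ.0)) ((λ.0 0) ((λ.0) (λ.0)) (λ.λ.λ.1)) ((λ.0 0) ((λ.0) (λ.0)))
  [3] (λ.0) ((λ.0) (λ.0)) ((λ.0 0) ((λ.0) (λ.0)) (λ.λ.λ.1)) ((λ.0 0) ((λ.0) (λ.0)))
  [4] (λ.0) (λ.0) ((λ.0 0) ((λ.0) (λ.0)) (λ.λ.λ.1)) ((λ.0 0) ((λ.0) (λ.0)))
  [5] (λ.0) ((λ.0 0) ((λ.0) (λ.0)) (λ.λ.λ.1)) ((λ.0 0) ((λ.0) (λ.0)))
  [6] (λ.0 0) ((λ.0) (λ.0)) (λ.λ.λ.1) ((λ.0 0) ((λ.0) (λ.0)))
  [7] (λ.0) (λ.0) ((λ.0) (λ.0)) (λ.λ.λ.1) ((λ.0 0) ((λ.0) (λ.0)))
  [8] (λ.0) ((λ.0) (λ.0)) (λ.λ.λ.1) ((λ.0 0) ((λ.0) (λ.0)))
  [9] (λ.0) (λ.0) (λ.λ.λ.1) ((λ.0 0) ((λ.0) (λ.0)))
  [10] (λ.0) (λ.λ.λ.1) ((λ.0 0) ((λ.0) (λ.0)))
  [11] (λ.λ.λ.1) ((λ.0 0) ((λ.0) (λ.0)))
  [12] λ.λ.1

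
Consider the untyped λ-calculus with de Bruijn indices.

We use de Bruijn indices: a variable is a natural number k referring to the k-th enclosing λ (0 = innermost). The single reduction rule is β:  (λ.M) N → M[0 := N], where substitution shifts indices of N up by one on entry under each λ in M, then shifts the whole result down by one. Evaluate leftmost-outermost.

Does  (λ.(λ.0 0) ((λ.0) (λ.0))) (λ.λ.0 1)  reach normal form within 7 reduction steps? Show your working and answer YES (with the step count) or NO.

  start: (λ.(λ.0 0) ((λ.0) (λ.0))) (λ.λ.0 1)
  →1  (λ.0 0) ((λ.0) (λ.0))
  →2  (λ.0) (λ.0) ((λ.0) (λ.0))
  →3  (λ.0) ((λ.0) (λ.0))
  →4  (λ.0) (λ.0)
  →5  λ.0

Answer: YES — reaches normal form λ.0 in 5 ≤ 7 steps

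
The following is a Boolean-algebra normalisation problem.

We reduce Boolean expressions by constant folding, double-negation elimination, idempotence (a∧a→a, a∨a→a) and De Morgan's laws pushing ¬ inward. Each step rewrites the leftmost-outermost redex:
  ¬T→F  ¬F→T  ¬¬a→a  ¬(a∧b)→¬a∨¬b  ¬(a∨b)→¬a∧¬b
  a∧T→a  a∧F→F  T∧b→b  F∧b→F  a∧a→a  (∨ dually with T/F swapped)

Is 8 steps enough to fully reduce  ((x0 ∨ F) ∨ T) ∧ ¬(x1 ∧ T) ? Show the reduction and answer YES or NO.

  start: ((x0 ∨ F) ∨ T) ∧ ¬(x1 ∧ T)
  [1] T ∧ ¬(x1 ∧ T)
  [2] ¬(x1 ∧ T)
  [3] ¬x1 ∨ ¬T
  [4] ¬x1 ∨ F
  [5] ¬x1

Answer: YES — reaches normal form ¬x1 in 5 ≤ 8 steps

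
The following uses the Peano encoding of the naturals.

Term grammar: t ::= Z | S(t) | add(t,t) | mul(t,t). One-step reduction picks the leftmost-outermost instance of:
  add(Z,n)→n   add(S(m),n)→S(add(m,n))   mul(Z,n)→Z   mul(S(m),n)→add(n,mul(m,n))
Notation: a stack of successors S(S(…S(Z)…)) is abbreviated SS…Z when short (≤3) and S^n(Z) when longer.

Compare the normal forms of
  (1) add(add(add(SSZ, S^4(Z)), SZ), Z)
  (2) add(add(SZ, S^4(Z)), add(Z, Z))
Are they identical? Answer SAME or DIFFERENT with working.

Term A:
  start: add(add(add(SSZ, S^4(Z)), SZ), Z)
  step 1: add(add(S(add(SZ, S^4(Z))), SZ), Z)
  step 2: add(S(add(add(SZ, S^4(Z)), SZ)), Z)
  step 3: S(add(add(add(SZ, S^4(Z)), SZ), Z))
  step 4: S(add(add(S(add(Z, S^4(Z))), SZ), Z))
  step 5: S(add(S(add(add(Z, S^4(Z)), SZ)), Z))
  step 6: S(S(add(add(add(Z, S^4(Z)), SZ), Z)))
  step 7: S(S(add(add(S^4(Z), SZ), Z)))
  step 8: S(S(add(S(add(SSSZ, SZ)), Z)))
  step 9: S(S(S(add(add(SSSZ, SZ), Z))))
  step 10: S(S(S(add(S(add(SSZ, SZ)), Z))))
  step 11: S(S(S(S(add(add(SSZ, SZ), Z)))))
  step 12: S(S(S(S(add(S(add(SZ, SZ)), Z)))))
  step 13: S(S(S(S(S(add(add(SZ, SZ), Z))))))
  step 14: S(S(S(S(S(add(S(add(Z, SZ)), Z))))))
  step 15: S(S(S(S(S(S(add(add(Z, SZ), Z)))))))
  step 16: S(S(S(S(S(S(add(SZ, Z)))))))
  step 17: S(S(S(S(S(S(S(add(Z, Z))))))))
  step 18: S^7(Z)

Term B:
  start: add(add(SZ, S^4(Z)), add(Z, Z))
  step 1: add(S(add(Z, S^4(Z))), add(Z, Z))
  step 2: S(add(add(Z, S^4(Z)), add(Z, Z)))
  step 3: S(add(S^4(Z), add(Z, Z)))
  step 4: S(S(add(SSSZ, add(Z, Z))))
  step 5: S(S(S(add(SSZ, add(Z, Z)))))
  step 6: S(S(S(S(add(SZ, add(Z, Z))))))
  step 7: S(S(S(S(S(add(Z, add(Z, Z)))))))
  step 8: S(S(S(S(S(add(Z, Z))))))
  step 9: S^5(Z)

Answer: DIFFERENT — A ⇓ S^7(Z), B ⇓ S^5(Z)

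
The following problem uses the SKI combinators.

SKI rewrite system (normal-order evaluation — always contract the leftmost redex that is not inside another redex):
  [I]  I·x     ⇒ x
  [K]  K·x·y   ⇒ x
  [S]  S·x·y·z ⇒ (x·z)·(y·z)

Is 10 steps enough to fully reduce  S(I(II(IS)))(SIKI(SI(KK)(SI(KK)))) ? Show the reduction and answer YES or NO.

Answer: YES — reaches normal form SSI in 8 ≤ 10 steps

Derivation:
  start: S(I(II(IS)))(SIKI(SI(KK)(SI(KK))))
  step 1: S(II(IS))(SIKI(SI(KK)(SI(KK))))
  step 2: S(I(IS))(SIKI(SI(KK)(SI(KK))))
  step 3: S(IS)(SIKI(SI(KK)(SI(KK))))
  step 4: SS(SIKI(SI(KK)(SI(KK))))
  step 5: SS(II(KI)(SI(KK)(SI(KK))))
  step 6: SS(I(KI)(SI(KK)(SI(KK))))
  step 7: SS(KI(SI(KK)(SI(KK))))
  step 8: SSI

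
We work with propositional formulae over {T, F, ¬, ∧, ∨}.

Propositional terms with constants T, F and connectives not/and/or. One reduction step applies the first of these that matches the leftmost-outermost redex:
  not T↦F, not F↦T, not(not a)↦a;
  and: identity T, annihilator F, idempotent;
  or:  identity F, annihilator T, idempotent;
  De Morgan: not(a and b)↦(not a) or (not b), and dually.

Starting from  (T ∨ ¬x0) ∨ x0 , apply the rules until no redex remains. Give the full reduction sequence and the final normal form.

  start: (T ∨ ¬x0) ∨ x0
  step 1: T ∨ x0
  step 2: T

Answer: normal form = T  (in 2 steps)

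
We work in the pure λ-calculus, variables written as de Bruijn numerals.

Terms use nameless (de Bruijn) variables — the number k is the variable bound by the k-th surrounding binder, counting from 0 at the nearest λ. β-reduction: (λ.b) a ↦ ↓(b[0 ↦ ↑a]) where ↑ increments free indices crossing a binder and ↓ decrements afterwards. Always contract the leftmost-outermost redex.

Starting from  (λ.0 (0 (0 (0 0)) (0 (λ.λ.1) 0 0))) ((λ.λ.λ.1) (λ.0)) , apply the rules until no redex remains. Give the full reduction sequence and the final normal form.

Answer: normal form = λ.λ.λ.λ.λ.1  (in 11 steps)

Reduction:
  start: (λ.0 (0 (0 (0 0)) (0 (λ.λ.1) 0 0))) ((λ.λ.λ.1) (λ.0))
  [1] (λ.λ.λ.1) (λ.0) ((λ.λ.λ.1) (λ.0) ((λ.λ.λ.1) (λ.0) ((λ.λ.λ.1) (λ.0) ((λ.λ.λ.1) (λ.0)))) ((λ.λ.λ.1) (λ.0) (λ.λ.1) ((λ.λ.λ.1) (λ.0)) ((λ.λ.λ.1) (λ.0))))
  [2] (λ.λ.1) ((λ.λ.λ.1) (λ.0) ((λ.λ.λ.1) (λ.0) ((λ.λ.λ.1) (λ.0) ((λ.λ.λ.1) (λ.0)))) ((λ.λ.λ.1) (λ.0) (λ.λ.1) ((λ.λ.λ.1) (λ.0)) ((λ.λ.λ.1) (λ.0))))
  [3] λ.(λ.λ.λ.1) (λ.0) ((λ.λ.λ.1) (λ.0) ((λ.λ.λ.1) (λ.0) ((λ.λ.λ.1) (λ.0)))) ((λ.λ.λ.1) (λ.0) (λ.λ.1) ((λ.λ.λ.1) (λ.0)) ((λ.λ.λ.1) (λ.0)))
  [4] λ.(λ.λ.1) ((λ.λ.λ.1) (λ.0) ((λ.λ.λ.1) (λ.0) ((λ.λ.λ.1) (λ.0)))) ((λ.λ.λ.1) (λ.0) (λ.λ.1) ((λ.λ.λ.1) (λ.0)) ((λ.λ.λ.1) (λ.0)))
  [5] λ.(λ.(λ.λ.λ.1) (λ.0) ((λ.λ.λ.1) (λ.0) ((λ.λ.λ.1) (λ.0)))) ((λ.λ.λ.1) (λ.0) (λ.λ.1) ((λ.λ.λ.1) (λ.0)) ((λ.λ.λ.1) (λ.0)))
  [6] λ.(λ.λ.λ.1) (λ.0) ((λ.λ.λ.1) (λ.0) ((λ.λ.λ.1) (λ.0)))
  [7] λ.(λ.λ.1) ((λ.λ.λ.1) (λ.0) ((λ.λ.λ.1) (λ.0)))
  [8] λ.λ.(λ.λ.λ.1) (λ.0) ((λ.λ.λ.1) (λ.0))
  [9] λ.λ.(λ.λ.1) ((λ.λ.λ.1) (λ.0))
  [10] λ.λ.λ.(λ.λ.λ.1) (λ.0)
  [11] λ.λ.λ.λ.λ.1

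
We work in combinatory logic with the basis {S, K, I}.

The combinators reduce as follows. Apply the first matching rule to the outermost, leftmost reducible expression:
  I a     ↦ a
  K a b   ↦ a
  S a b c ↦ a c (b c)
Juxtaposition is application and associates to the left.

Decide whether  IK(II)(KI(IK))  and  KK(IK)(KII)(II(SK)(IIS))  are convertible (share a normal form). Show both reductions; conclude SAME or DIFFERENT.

Term A:
  start: IK(II)(KI(IK))
  step 1: K(II)(KI(IK))
  step 2: II
  step 3: I

Term B:
  start: KK(IK)(KII)(II(SK)(IIS))
  step 1: K(KII)(II(SK)(IIS))
  step 2: KII
  step 3: I

Answer: SAME — A ⇓ I, B ⇓ I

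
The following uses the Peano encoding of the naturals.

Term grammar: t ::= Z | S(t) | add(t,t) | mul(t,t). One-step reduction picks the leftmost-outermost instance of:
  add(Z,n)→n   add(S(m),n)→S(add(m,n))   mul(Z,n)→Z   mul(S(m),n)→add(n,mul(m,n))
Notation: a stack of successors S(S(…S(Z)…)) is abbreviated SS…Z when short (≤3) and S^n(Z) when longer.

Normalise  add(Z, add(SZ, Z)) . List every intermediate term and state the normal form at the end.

  start: add(Z, add(SZ, Z))
  step 1: add(SZ, Z)
  step 2: S(add(Z, Z))
  step 3: SZ

Answer: normal form = SZ  (in 3 steps)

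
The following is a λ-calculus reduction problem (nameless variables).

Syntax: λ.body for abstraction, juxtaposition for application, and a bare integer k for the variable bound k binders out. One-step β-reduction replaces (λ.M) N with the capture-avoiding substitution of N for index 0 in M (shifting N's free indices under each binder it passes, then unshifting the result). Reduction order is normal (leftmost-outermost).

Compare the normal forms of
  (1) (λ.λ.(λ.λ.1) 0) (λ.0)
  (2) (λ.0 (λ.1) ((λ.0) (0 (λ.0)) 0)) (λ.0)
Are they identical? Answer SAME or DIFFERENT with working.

Term A:
  start: (λ.λ.(λ.λ.1) 0) (λ.0)
  step 1: λ.(λ.λ.1) 0
  step 2: λ.λ.1

Term B:
  start: (λ.0 (λ.1) ((λ.0) (0 (λ.0)) 0)) (λ.0)
  step 1: (λ.0) (λ.λ.0) ((λ.0) ((λ.0) (λ.0)) (λ.0))
  step 2: (λ.λ.0) ((λ.0) ((λ.0) (λ.0)) (λ.0))
  step 3: λ.0

Answer: DIFFERENT — A ⇓ λ.λ.1, B ⇓ λ.0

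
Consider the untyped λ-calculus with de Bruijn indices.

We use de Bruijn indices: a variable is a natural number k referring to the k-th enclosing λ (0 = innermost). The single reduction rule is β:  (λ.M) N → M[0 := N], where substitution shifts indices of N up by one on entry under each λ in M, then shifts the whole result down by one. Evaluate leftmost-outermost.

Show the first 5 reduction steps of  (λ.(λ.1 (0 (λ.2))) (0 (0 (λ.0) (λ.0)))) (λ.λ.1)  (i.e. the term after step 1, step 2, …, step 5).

Answer: after 5 steps: λ.(λ.λ.1) (λ.0) (λ.0)

Reduction:
  start: (λ.(λ.1 (0 (λ.2))) (0 (0 (λ.0) (λ.0)))) (λ.λ.1)
  →1  (λ.(λ.λ.1) (0 (λ.λ.λ.1))) ((λ.λ.1) ((λ.λ.1) (λ.0) (λ.0)))
  →2  (λ.λ.1) ((λ.λ.1) ((λ.λ.1) (λ.0) (λ.0)) (λ.λ.λ.1))
  →3  λ.(λ.λ.1) ((λ.λ.1) (λ.0) (λ.0)) (λ.λ.λ.1)
  →4  λ.(λ.(λ.λ.1) (λ.0) (λ.0)) (λ.λ.λ.1)
  →5  λ.(λ.λ.1) (λ.0) (λ.0)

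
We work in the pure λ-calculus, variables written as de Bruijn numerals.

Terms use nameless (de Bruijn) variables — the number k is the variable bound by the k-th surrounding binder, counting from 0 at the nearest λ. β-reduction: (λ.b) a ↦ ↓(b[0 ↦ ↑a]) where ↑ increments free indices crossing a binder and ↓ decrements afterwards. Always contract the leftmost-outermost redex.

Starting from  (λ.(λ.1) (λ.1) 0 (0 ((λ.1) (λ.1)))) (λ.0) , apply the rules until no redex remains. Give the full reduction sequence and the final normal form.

  start: (λ.(λ.1) (λ.1) 0 (0 ((λ.1) (λ.1)))) (λ.0)
  →1  (λ.λ.0) (λ.λ.0) (λ.0) ((λ.0) ((λ.λ.0) (λ.λ.0)))
  →2  (λ.0) (λ.0) ((λ.0) ((λ.λ.0) (λ.λ.0)))
  →3  (λ.0) ((λ.0) ((λ.λ.0) (λ.λ.0)))
  →4  (λ.0) ((λ.λ.0) (λ.λ.0))
  →5  (λ.λ.0) (λ.λ.0)
  →6  λ.0

Answer: normal form = λ.0  (in 6 steps)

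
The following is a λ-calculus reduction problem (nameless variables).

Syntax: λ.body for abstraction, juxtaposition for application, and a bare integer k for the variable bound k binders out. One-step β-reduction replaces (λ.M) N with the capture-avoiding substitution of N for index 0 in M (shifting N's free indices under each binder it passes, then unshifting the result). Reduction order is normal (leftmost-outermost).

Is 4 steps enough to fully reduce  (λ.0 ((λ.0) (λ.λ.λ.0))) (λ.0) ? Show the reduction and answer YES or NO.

Answer: YES — reaches normal form λ.λ.λ.0 in 3 ≤ 4 steps

Working:
  start: (λ.0 ((λ.0) (λ.λ.λ.0))) (λ.0)
  step 1: (λ.0) ((λ.0) (λ.λ.λ.0))
  step 2: (λ.0) (λ.λ.λ.0)
  step 3: λ.λ.λ.0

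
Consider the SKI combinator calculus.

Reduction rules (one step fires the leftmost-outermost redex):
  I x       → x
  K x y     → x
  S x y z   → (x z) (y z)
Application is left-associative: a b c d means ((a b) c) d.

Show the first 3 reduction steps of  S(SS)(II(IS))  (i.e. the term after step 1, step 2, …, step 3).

  start: S(SS)(II(IS))
  step 1: S(SS)(I(IS))
  step 2: S(SS)(IS)
  step 3: S(SS)S

Answer: after 3 steps: S(SS)S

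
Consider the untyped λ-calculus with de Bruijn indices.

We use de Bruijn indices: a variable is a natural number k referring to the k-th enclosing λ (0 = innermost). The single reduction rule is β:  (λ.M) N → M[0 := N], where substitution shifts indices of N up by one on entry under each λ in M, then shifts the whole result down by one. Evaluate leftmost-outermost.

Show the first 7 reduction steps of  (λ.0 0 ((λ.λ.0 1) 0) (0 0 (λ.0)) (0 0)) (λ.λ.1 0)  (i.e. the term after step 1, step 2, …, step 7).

Answer: after 7 steps: (λ.λ.1 0) (λ.λ.1 0) (λ.0) (λ.λ.1 0) ((λ.λ.1 0) (λ.λ.1 0))

Reduction:
  start: (λ.0 0 ((λ.λ.0 1) 0) (0 0 (λ.0)) (0 0)) (λ.λ.1 0)
  [1] (λ.λ.1 0) (λ.λ.1 0) ((λ.λ.0 1) (λ.λ.1 0)) ((λ.λ.1 0) (λ.λ.1 0) (λ.0)) ((λ.λ.1 0) (λ.λ.1 0))
  [2] (λ.(λ.λ.1 0) 0) ((λ.λ.0 1) (λ.λ.1 0)) ((λ.λ.1 0) (λ.λ.1 0) (λ.0)) ((λ.λ.1 0) (λ.λ.1 0))
  [3] (λ.λ.1 0) ((λ.λ.0 1) (λ.λ.1 0)) ((λ.λ.1 0) (λ.λ.1 0) (λ.0)) ((λ.λ.1 0) (λ.λ.1 0))
  [4] (λ.(λ.λ.0 1) (λ.λ.1 0) 0) ((λ.λ.1 0) (λ.λ.1 0) (λ.0)) ((λ.λ.1 0) (λ.λ.1 0))
  [5] (λ.λ.0 1) (λ.λ.1 0) ((λ.λ.1 0) (λ.λ.1 0) (λ.0)) ((λ.λ.1 0) (λ.λ.1 0))
  [6] (λ.0 (λ.λ.1 0)) ((λ.λ.1 0) (λ.λ.1 0) (λ.0)) ((λ.λ.1 0) (λ.λ.1 0))
  [7] (λ.λ.1 0) (λ.λ.1 0) (λ.0) (λ.λ.1 0) ((λ.λ.1 0) (λ.λ.1 0))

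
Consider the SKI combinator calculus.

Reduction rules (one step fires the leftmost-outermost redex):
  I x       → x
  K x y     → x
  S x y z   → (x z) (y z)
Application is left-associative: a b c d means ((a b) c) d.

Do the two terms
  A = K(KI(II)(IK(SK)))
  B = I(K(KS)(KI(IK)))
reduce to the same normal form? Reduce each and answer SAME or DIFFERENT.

Answer: DIFFERENT — A ⇓ K(K(SK)), B ⇓ KS

Reduction:
Term A:
  start: K(KI(II)(IK(SK)))
  [1] K(I(IK(SK)))
  [2] K(IK(SK))
  [3] K(K(SK))

Term B:
  start: I(K(KS)(KI(IK)))
  [1] K(KS)(KI(IK))
  [2] KS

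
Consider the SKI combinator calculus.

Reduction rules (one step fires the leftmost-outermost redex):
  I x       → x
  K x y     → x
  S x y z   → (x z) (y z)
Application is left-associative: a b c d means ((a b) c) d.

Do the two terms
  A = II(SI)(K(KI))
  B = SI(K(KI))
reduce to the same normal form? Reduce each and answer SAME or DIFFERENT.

Term A:
  start: II(SI)(K(KI))
  [1] I(SI)(K(KI))
  [2] SI(K(KI))

Term B:
  start: SI(K(KI))

Answer: SAME — A ⇓ SI(K(KI)), B ⇓ SI(K(KI))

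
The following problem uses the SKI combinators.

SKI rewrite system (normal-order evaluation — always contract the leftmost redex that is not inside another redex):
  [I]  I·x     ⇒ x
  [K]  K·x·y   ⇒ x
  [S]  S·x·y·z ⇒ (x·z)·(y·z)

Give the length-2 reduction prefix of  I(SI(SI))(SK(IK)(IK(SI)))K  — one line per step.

Answer: after 2 steps: I(SK(IK)(IK(SI)))(SI(SK(IK)(IK(SI))))K

Working:
  start: I(SI(SI))(SK(IK)(IK(SI)))K
  →1  SI(SI)(SK(IK)(IK(SI)))K
  →2  I(SK(IK)(IK(SI)))(SI(SK(IK)(IK(SI))))K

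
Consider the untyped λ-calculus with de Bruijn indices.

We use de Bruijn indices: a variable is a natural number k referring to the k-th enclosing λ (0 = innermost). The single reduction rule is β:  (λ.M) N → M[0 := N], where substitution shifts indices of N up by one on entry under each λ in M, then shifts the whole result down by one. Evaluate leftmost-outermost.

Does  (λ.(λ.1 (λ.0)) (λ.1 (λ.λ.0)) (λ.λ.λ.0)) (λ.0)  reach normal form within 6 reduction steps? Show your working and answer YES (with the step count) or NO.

Answer: YES — reaches normal form λ.λ.λ.0 in 4 ≤ 6 steps

Working:
  start: (λ.(λ.1 (λ.0)) (λ.1 (λ.λ.0)) (λ.λ.λ.0)) (λ.0)
  [1] (λ.(λ.0) (λ.0)) (λ.(λ.0) (λ.λ.0)) (λ.λ.λ.0)
  [2] (λ.0) (λ.0) (λ.λ.λ.0)
  [3] (λ.0) (λ.λ.λ.0)
  [4] λ.λ.λ.0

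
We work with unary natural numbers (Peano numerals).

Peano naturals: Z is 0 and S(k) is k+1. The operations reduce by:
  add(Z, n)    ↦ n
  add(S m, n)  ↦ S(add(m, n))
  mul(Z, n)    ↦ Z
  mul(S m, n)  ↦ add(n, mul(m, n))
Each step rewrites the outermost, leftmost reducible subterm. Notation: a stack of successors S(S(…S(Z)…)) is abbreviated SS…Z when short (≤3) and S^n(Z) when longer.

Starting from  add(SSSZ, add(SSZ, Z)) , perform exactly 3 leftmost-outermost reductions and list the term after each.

  start: add(SSSZ, add(SSZ, Z))
  →1  S(add(SSZ, add(SSZ, Z)))
  →2  S(S(add(SZ, add(SSZ, Z))))
  →3  S(S(S(add(Z, add(SSZ, Z)))))

Answer: after 3 steps: S(S(S(add(Z, add(SSZ, Z)))))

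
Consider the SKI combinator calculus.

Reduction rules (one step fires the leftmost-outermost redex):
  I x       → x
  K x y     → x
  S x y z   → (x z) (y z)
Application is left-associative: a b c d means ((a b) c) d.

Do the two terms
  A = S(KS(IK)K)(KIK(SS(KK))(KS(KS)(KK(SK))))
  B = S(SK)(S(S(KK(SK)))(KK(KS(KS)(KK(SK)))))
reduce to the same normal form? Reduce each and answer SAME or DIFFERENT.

Term A:
  start: S(KS(IK)K)(KIK(SS(KK))(KS(KS)(KK(SK))))
  →1  S(SK)(KIK(SS(KK))(KS(KS)(KK(SK))))
  →2  S(SK)(I(SS(KK))(KS(KS)(KK(SK))))
  →3  S(SK)(SS(KK)(KS(KS)(KK(SK))))
  →4  S(SK)(S(KS(KS)(KK(SK)))(KK(KS(KS)(KK(SK)))))
  →5  S(SK)(S(S(KK(SK)))(KK(KS(KS)(KK(SK)))))
  →6  S(SK)(S(SK)(KK(KS(KS)(KK(SK)))))
  →7  S(SK)(S(SK)K)

Term B:
  start: S(SK)(S(S(KK(SK)))(KK(KS(KS)(KK(SK)))))
  →1  S(SK)(S(SK)(KK(KS(KS)(KK(SK)))))
  →2  S(SK)(S(SK)K)

Answer: SAME — A ⇓ S(SK)(S(SK)K), B ⇓ S(SK)(S(SK)K)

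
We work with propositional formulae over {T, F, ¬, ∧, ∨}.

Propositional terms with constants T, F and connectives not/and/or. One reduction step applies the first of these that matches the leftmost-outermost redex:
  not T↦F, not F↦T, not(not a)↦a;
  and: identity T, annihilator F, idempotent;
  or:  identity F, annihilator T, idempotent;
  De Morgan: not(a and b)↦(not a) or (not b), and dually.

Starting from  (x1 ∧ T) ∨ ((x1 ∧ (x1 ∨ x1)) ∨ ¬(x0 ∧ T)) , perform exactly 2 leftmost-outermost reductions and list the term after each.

Answer: after 2 steps: x1 ∨ ((x1 ∧ x1) ∨ ¬(x0 ∧ T))

Reduction:
  start: (x1 ∧ T) ∨ ((x1 ∧ (x1 ∨ x1)) ∨ ¬(x0 ∧ T))
  step 1: x1 ∨ ((x1 ∧ (x1 ∨ x1)) ∨ ¬(x0 ∧ T))
  step 2: x1 ∨ ((x1 ∧ x1) ∨ ¬(x0 ∧ T))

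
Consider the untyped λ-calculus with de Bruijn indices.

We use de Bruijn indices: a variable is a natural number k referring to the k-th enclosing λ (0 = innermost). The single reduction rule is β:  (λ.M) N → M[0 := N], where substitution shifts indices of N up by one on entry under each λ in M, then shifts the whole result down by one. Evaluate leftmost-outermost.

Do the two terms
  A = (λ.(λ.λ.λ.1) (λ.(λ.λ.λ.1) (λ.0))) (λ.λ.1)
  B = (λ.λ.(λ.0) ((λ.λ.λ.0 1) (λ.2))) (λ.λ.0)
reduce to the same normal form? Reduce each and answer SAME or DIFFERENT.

Term A:
  start: (λ.(λ.λ.λ.1) (λ.(λ.λ.λ.1) (λ.0))) (λ.λ.1)
  →1  (λ.λ.λ.1) (λ.(λ.λ.λ.1) (λ.0))
  →2  λ.λ.1

Term B:
  start: (λ.λ.(λ.0) ((λ.λ.λ.0 1) (λ.2))) (λ.λ.0)
  →1  λ.(λ.0) ((λ.λ.λ.0 1) (λ.λ.λ.0))
  →2  λ.(λ.λ.λ.0 1) (λ.λ.λ.0)
  →3  λ.λ.λ.0 1

Answer: DIFFERENT — A ⇓ λ.λ.1, B ⇓ λ.λ.λ.0 1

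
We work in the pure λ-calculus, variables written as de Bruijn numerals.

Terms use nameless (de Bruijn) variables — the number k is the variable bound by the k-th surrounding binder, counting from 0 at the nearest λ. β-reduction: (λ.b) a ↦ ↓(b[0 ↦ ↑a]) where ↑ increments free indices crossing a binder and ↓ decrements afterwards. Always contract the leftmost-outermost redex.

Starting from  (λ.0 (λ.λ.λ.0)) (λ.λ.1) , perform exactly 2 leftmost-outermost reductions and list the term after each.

  start: (λ.0 (λ.λ.λ.0)) (λ.λ.1)
  →1  (λ.λ.1) (λ.λ.λ.0)
  →2  λ.λ.λ.λ.0

Answer: after 2 steps: λ.λ.λ.λ.0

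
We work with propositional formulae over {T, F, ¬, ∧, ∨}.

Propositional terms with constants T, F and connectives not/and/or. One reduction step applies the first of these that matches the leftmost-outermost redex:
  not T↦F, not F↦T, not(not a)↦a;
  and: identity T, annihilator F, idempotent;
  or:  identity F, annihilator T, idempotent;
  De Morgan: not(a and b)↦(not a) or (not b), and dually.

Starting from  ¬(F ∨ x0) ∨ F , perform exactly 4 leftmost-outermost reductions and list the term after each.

Answer: after 4 steps: ¬x0

Reduction:
  start: ¬(F ∨ x0) ∨ F
  step 1: ¬(F ∨ x0)
  step 2: ¬F ∧ ¬x0
  step 3: T ∧ ¬x0
  step 4: ¬x0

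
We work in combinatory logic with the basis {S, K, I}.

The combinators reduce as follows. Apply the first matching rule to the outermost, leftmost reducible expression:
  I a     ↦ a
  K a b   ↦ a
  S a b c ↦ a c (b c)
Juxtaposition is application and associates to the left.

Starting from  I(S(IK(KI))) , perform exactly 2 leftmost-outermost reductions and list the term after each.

  start: I(S(IK(KI)))
  →1  S(IK(KI))
  →2  S(K(KI))

Answer: after 2 steps: S(K(KI))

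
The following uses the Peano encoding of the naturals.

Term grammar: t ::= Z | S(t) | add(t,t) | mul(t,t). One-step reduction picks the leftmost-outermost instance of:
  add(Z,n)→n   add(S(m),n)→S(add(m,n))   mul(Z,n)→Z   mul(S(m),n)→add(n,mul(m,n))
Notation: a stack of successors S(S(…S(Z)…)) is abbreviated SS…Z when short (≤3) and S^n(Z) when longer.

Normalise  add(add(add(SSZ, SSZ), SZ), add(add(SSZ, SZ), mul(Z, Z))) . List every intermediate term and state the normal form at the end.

Answer: normal form = S^8(Z)  (in 22 steps)

Derivation:
  start: add(add(add(SSZ, SSZ), SZ), add(add(SSZ, SZ), mul(Z, Z)))
  step 1: add(add(S(add(SZ, SSZ)), SZ), add(add(SSZ, SZ), mul(Z, Z)))
  step 2: add(S(add(add(SZ, SSZ), SZ)), add(add(SSZ, SZ), mul(Z, Z)))
  step 3: S(add(add(add(SZ, SSZ), SZ), add(add(SSZ, SZ), mul(Z, Z))))
  step 4: S(add(add(S(add(Z, SSZ)), SZ), add(add(SSZ, SZ), mul(Z, Z))))
  step 5: S(add(S(add(add(Z, SSZ), SZ)), add(add(SSZ, SZ), mul(Z, Z))))
  step 6: S(S(add(add(add(Z, SSZ), SZ), add(add(SSZ, SZ), mul(Z, Z)))))
  step 7: S(S(add(add(SSZ, SZ), add(add(SSZ, SZ), mul(Z, Z)))))
  step 8: S(S(add(S(add(SZ, SZ)), add(add(SSZ, SZ), mul(Z, Z)))))
  step 9: S(S(S(add(add(SZ, SZ), add(add(SSZ, SZ), mul(Z, Z))))))
  step 10: S(S(S(add(S(add(Z, SZ)), add(add(SSZ, SZ), mul(Z, Z))))))
  step 11: S(S(S(S(add(add(Z, SZ), add(add(SSZ, SZ), mul(Z, Z)))))))
  step 12: S(S(S(S(add(SZ, add(add(SSZ, SZ), mul(Z, Z)))))))
  step 13: S(S(S(S(S(add(Z, add(add(SSZ, SZ), mul(Z, Z))))))))
  step 14: S(S(S(S(S(add(add(SSZ, SZ), mul(Z, Z)))))))
  step 15: S(S(S(S(S(add(S(add(SZ, SZ)), mul(Z, Z)))))))
  step 16: S(S(S(S(S(S(add(add(SZ, SZ), mul(Z, Z))))))))
  step 17: S(S(S(S(S(S(add(S(add(Z, SZ)), mul(Z, Z))))))))
  step 18: S(S(S(S(S(S(S(add(add(Z, SZ), mul(Z, Z)))))))))
  step 19: S(S(S(S(S(S(S(add(SZ, mul(Z, Z)))))))))
  step 20: S(S(S(S(S(S(S(S(add(Z, mul(Z, Z))))))))))
  step 21: S(S(S(S(S(S(S(S(mul(Z, Z)))))))))
  step 22: S^8(Z)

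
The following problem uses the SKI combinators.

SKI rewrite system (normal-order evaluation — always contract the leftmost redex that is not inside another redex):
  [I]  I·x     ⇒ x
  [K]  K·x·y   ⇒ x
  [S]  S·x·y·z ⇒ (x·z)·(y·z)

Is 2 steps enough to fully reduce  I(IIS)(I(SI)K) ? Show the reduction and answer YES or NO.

Answer: NO — after 2 steps the term is IS(I(SI)K), not yet normal

Derivation:
  start: I(IIS)(I(SI)K)
  →1  IIS(I(SI)K)
  →2  IS(I(SI)K)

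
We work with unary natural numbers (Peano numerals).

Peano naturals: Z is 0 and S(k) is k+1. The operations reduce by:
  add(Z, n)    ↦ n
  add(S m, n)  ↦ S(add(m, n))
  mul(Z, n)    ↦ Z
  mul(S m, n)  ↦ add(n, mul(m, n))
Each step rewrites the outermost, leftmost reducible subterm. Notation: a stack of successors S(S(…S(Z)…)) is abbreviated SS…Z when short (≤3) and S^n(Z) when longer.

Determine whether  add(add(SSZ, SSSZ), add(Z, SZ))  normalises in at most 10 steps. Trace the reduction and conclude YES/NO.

  start: add(add(SSZ, SSSZ), add(Z, SZ))
  step 1: add(S(add(SZ, SSSZ)), add(Z, SZ))
  step 2: S(add(add(SZ, SSSZ), add(Z, SZ)))
  step 3: S(add(S(add(Z, SSSZ)), add(Z, SZ)))
  step 4: S(S(add(add(Z, SSSZ), add(Z, SZ))))
  step 5: S(S(add(SSSZ, add(Z, SZ))))
  step 6: S(S(S(add(SSZ, add(Z, SZ)))))
  step 7: S(S(S(S(add(SZ, add(Z, SZ))))))
  step 8: S(S(S(S(S(add(Z, add(Z, SZ)))))))
  step 9: S(S(S(S(S(add(Z, SZ))))))
  step 10: S^6(Z)

Answer: YES — reaches normal form S^6(Z) in 10 ≤ 10 steps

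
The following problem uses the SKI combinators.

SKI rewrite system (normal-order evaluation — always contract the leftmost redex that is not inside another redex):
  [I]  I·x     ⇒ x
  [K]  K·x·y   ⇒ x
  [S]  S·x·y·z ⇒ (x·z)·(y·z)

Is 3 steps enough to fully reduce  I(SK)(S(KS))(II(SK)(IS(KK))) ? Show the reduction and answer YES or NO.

  start: I(SK)(S(KS))(II(SK)(IS(KK)))
  [1] SK(S(KS))(II(SK)(IS(KK)))
  [2] K(II(SK)(IS(KK)))(S(KS)(II(SK)(IS(KK))))
  [3] II(SK)(IS(KK))

Answer: NO — after 3 steps the term is II(SK)(IS(KK)), not yet normal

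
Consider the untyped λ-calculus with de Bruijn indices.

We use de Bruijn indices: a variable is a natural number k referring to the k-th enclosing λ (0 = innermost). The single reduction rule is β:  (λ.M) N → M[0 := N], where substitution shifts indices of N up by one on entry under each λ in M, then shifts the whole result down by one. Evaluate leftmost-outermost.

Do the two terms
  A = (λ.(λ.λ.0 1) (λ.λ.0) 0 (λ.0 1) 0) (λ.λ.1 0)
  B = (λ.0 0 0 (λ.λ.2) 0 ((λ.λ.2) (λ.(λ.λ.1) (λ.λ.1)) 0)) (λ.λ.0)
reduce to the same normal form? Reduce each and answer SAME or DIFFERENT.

Answer: DIFFERENT — A ⇓ λ.λ.1 0, B ⇓ λ.0

Reduction:
Term A:
  start: (λ.(λ.λ.0 1) (λ.λ.0) 0 (λ.0 1) 0) (λ.λ.1 0)
  [1] (λ.λ.0 1) (λ.λ.0) (λ.λ.1 0) (λ.0 (λ.λ.1 0)) (λ.λ.1 0)
  [2] (λ.0 (λ.λ.0)) (λ.λ.1 0) (λ.0 (λ.λ.1 0)) (λ.λ.1 0)
  [3] (λ.λ.1 0) (λ.λ.0) (λ.0 (λ.λ.1 0)) (λ.λ.1 0)
  [4] (λ.(λ.λ.0) 0) (λ.0 (λ.λ.1 0)) (λ.λ.1 0)
  [5] (λ.λ.0) (λ.0 (λ.λ.1 0)) (λ.λ.1 0)
  [6] (λ.0) (λ.λ.1 0)
  [7] λ.λ.1 0

Term B:
  start: (λ.0 0 0 (λ.λ.2) 0 ((λ.λ.2) (λ.(λ.λ.1) (λ.λ.1)) 0)) (λ.λ.0)
  [1] (λ.λ.0) (λ.λ.0) (λ.λ.0) (λ.λ.λ.λ.0) (λ.λ.0) ((λ.λ.λ.λ.0) (λ.(λ.λ.1) (λ.λ.1)) (λ.λ.0))
  [2] (λ.0) (λ.λ.0) (λ.λ.λ.λ.0) (λ.λ.0) ((λ.λ.λ.λ.0) (λ.(λ.λ.1) (λ.λ.1)) (λ.λ.0))
  [3] (λ.λ.0) (λ.λ.λ.λ.0) (λ.λ.0) ((λ.λ.λ.λ.0) (λ.(λ.λ.1) (λ.λ.1)) (λ.λ.0))
  [4] (λ.0) (λ.λ.0) ((λ.λ.λ.λ.0) (λ.(λ.λ.1) (λ.λ.1)) (λ.λ.0))
  [5] (λ.λ.0) ((λ.λ.λ.λ.0) (λ.(λ.λ.1) (λ.λ.1)) (λ.λ.0))
  [6] λ.0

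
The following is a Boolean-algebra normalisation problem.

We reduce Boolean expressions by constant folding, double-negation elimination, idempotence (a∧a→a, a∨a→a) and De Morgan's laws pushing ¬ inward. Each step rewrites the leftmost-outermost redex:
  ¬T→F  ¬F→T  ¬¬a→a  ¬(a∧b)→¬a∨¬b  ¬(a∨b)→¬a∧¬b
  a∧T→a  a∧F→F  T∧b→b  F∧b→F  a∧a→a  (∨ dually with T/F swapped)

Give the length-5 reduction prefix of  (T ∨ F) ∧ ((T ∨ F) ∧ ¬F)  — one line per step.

Answer: after 5 steps: T

Derivation:
  start: (T ∨ F) ∧ ((T ∨ F) ∧ ¬F)
  step 1: T ∧ ((T ∨ F) ∧ ¬F)
  step 2: (T ∨ F) ∧ ¬F
  step 3: T ∧ ¬F
  step 4: ¬F
  step 5: T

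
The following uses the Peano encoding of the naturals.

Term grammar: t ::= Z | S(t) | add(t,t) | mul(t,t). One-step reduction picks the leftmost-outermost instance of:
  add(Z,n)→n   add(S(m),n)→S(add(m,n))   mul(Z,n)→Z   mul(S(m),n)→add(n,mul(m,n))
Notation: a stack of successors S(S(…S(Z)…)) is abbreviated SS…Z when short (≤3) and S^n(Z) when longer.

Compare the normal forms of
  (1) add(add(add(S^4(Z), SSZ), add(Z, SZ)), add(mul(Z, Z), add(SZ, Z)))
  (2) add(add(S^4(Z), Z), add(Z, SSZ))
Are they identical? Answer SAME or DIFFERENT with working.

Term A:
  start: add(add(add(S^4(Z), SSZ), add(Z, SZ)), add(mul(Z, Z), add(SZ, Z)))
  [1] add(add(S(add(SSSZ, SSZ)), add(Z, SZ)), add(mul(Z, Z), add(SZ, Z)))
  [2] add(S(add(add(SSSZ, SSZ), add(Z, SZ))), add(mul(Z, Z), add(SZ, Z)))
  [3] S(add(add(add(SSSZ, SSZ), add(Z, SZ)), add(mul(Z, Z), add(SZ, Z))))
  [4] S(add(add(S(add(SSZ, SSZ)), add(Z, SZ)), add(mul(Z, Z), add(SZ, Z))))
  [5] S(add(S(add(add(SSZ, SSZ), add(Z, SZ))), add(mul(Z, Z), add(SZ, Z))))
  [6] S(S(add(add(add(SSZ, SSZ), add(Z, SZ)), add(mul(Z, Z), add(SZ, Z)))))
  [7] S(S(add(add(S(add(SZ, SSZ)), add(Z, SZ)), add(mul(Z, Z), add(SZ, Z)))))
  [8] S(S(add(S(add(add(SZ, SSZ), add(Z, SZ))), add(mul(Z, Z), add(SZ, Z)))))
  [9] S(S(S(add(add(add(SZ, SSZ), add(Z, SZ)), add(mul(Z, Z), add(SZ, Z))))))
  [10] S(S(S(add(add(S(add(Z, SSZ)), add(Z, SZ)), add(mul(Z, Z), add(SZ, Z))))))
  [11] S(S(S(add(S(add(add(Z, SSZ), add(Z, SZ))), add(mul(Z, Z), add(SZ, Z))))))
  [12] S(S(S(S(add(add(add(Z, SSZ), add(Z, SZ)), add(mul(Z, Z), add(SZ, Z)))))))
  [13] S(S(S(S(add(add(SSZ, add(Z, SZ)), add(mul(Z, Z), add(SZ, Z)))))))
  [14] S(S(S(S(add(S(add(SZ, add(Z, SZ))), add(mul(Z, Z), add(SZ, Z)))))))
  [15] S(S(S(S(S(add(add(SZ, add(Z, SZ)), add(mul(Z, Z), add(SZ, Z))))))))
  [16] S(S(S(S(S(add(S(add(Z, add(Z, SZ))), add(mul(Z, Z), add(SZ, Z))))))))
  [17] S(S(S(S(S(S(add(add(Z, add(Z, SZ)), add(mul(Z, Z), add(SZ, Z)))))))))
  [18] S(S(S(S(S(S(add(add(Z, SZ), add(mul(Z, Z), add(SZ, Z)))))))))
  [19] S(S(S(S(S(S(add(SZ, add(mul(Z, Z), add(SZ, Z)))))))))
  [20] S(S(S(S(S(S(S(add(Z, add(mul(Z, Z), add(SZ, Z))))))))))
  [21] S(S(S(S(S(S(S(add(mul(Z, Z), add(SZ, Z)))))))))
  [22] S(S(S(S(S(S(S(add(Z, add(SZ, Z)))))))))
  [23] S(S(S(S(S(S(S(add(SZ, Z))))))))
  [24] S(S(S(S(S(S(S(S(add(Z, Z)))))))))
  [25] S^8(Z)

Term B:
  start: add(add(S^4(Z), Z), add(Z, SSZ))
  [1] add(S(add(SSSZ, Z)), add(Z, SSZ))
  [2] S(add(add(SSSZ, Z), add(Z, SSZ)))
  [3] S(add(S(add(SSZ, Z)), add(Z, SSZ)))
  [4] S(S(add(add(SSZ, Z), add(Z, SSZ))))
  [5] S(S(add(S(add(SZ, Z)), add(Z, SSZ))))
  [6] S(S(S(add(add(SZ, Z), add(Z, SSZ)))))
  [7] S(S(S(add(S(add(Z, Z)), add(Z, SSZ)))))
  [8] S(S(S(S(add(add(Z, Z), add(Z, SSZ))))))
  [9] S(S(S(S(add(Z, add(Z, SSZ))))))
  [10] S(S(S(S(add(Z, SSZ)))))
  [11] S^6(Z)

Answer: DIFFERENT — A ⇓ S^8(Z), B ⇓ S^6(Z)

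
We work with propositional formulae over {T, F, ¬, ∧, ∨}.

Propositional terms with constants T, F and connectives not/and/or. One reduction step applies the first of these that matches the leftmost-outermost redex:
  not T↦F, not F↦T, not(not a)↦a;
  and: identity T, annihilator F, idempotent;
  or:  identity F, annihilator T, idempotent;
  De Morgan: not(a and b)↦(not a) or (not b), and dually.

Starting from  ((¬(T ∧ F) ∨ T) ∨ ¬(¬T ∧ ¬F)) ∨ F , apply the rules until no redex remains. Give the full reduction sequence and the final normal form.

  start: ((¬(T ∧ F) ∨ T) ∨ ¬(¬T ∧ ¬F)) ∨ F
  [1] (¬(T ∧ F) ∨ T) ∨ ¬(¬T ∧ ¬F)
  [2] T ∨ ¬(¬T ∧ ¬F)
  [3] T

Answer: normal form = T  (in 3 steps)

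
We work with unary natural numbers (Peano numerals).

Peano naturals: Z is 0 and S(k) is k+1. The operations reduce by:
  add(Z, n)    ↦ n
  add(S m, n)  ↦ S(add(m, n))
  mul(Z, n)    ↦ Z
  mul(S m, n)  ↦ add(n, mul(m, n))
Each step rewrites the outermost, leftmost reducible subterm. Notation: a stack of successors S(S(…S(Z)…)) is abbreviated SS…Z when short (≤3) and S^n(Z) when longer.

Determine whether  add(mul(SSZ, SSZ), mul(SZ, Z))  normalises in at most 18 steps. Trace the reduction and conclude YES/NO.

  start: add(mul(SSZ, SSZ), mul(SZ, Z))
  step 1: add(add(SSZ, mul(SZ, SSZ)), mul(SZ, Z))
  step 2: add(S(add(SZ, mul(SZ, SSZ))), mul(SZ, Z))
  step 3: S(add(add(SZ, mul(SZ, SSZ)), mul(SZ, Z)))
  step 4: S(add(S(add(Z, mul(SZ, SSZ))), mul(SZ, Z)))
  step 5: S(S(add(add(Z, mul(SZ, SSZ)), mul(SZ, Z))))
  step 6: S(S(add(mul(SZ, SSZ), mul(SZ, Z))))
  step 7: S(S(add(add(SSZ, mul(Z, SSZ)), mul(SZ, Z))))
  step 8: S(S(add(S(add(SZ, mul(Z, SSZ))), mul(SZ, Z))))
  step 9: S(S(S(add(add(SZ, mul(Z, SSZ)), mul(SZ, Z)))))
  step 10: S(S(S(add(S(add(Z, mul(Z, SSZ))), mul(SZ, Z)))))
  step 11: S(S(S(S(add(add(Z, mul(Z, SSZ)), mul(SZ, Z))))))
  step 12: S(S(S(S(add(mul(Z, SSZ), mul(SZ, Z))))))
  step 13: S(S(S(S(add(Z, mul(SZ, Z))))))
  step 14: S(S(S(S(mul(SZ, Z)))))
  step 15: S(S(S(S(add(Z, mul(Z, Z))))))
  step 16: S(S(S(S(mul(Z, Z)))))
  step 17: S^4(Z)

Answer: YES — reaches normal form S^4(Z) in 17 ≤ 18 steps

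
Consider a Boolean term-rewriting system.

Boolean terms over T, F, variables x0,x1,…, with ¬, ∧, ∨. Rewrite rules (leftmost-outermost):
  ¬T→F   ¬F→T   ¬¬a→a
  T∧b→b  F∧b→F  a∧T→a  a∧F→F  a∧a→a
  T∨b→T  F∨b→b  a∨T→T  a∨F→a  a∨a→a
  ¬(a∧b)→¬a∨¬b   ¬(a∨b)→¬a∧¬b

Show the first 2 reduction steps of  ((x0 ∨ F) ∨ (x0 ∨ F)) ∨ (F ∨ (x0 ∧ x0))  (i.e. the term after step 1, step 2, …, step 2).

  start: ((x0 ∨ F) ∨ (x0 ∨ F)) ∨ (F ∨ (x0 ∧ x0))
  →1  (x0 ∨ F) ∨ (F ∨ (x0 ∧ x0))
  →2  x0 ∨ (F ∨ (x0 ∧ x0))

Answer: after 2 steps: x0 ∨ (F ∨ (x0 ∧ x0))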